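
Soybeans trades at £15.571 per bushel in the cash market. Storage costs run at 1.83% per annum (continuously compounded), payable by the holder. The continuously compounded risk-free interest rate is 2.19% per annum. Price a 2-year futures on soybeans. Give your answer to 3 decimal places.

Net carry = r + u − y = 0.0219 + 0.0183 − 0.0000 = 0.0402
F = S·e^((r+u−y)T) = 15.571 · e^(0.0402 × 2) = 15.571 · e^0.080400
= 15.571 × 1.083720 = £16.875 per bushel

£16.875 per bushel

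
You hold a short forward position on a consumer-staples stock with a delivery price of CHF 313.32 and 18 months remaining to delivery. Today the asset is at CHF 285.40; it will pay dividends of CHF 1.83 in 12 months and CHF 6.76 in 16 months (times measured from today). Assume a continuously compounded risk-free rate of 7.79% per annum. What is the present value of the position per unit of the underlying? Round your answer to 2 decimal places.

CHF 1.15

PV(remaining dividends) I = 1.83·e^(−0.0779·12/12) + 6.76·e^(−0.0779·16/12) = 7.7859
Current forward F = (S − I)·e^(rT) = (285.40 − 7.7859)·e^(0.0779·18/12) = 277.6141 × 1.123951 = 312.0246
Value (long) = (F − K)·e^(−rT) = (312.0246 − 313.32) × 0.889719 = -1.1525
Short position value = −(long value) = CHF 1.15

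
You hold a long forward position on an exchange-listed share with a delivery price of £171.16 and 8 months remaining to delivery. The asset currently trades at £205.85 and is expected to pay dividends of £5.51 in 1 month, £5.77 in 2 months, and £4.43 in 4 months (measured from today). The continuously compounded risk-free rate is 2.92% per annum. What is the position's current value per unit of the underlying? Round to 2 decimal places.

PV(remaining dividends) I = 5.51·e^(−0.0292·1/12) + 5.77·e^(−0.0292·2/12) + 4.43·e^(−0.0292·4/12) = 15.6257
Current forward F = (S − I)·e^(rT) = (205.85 − 15.6257)·e^(0.0292·8/12) = 190.2243 × 1.019657 = 193.9635
Value (long) = (F − K)·e^(−rT) = (193.9635 − 171.16) × 0.980722 = 22.3639
Value = £22.36

£22.36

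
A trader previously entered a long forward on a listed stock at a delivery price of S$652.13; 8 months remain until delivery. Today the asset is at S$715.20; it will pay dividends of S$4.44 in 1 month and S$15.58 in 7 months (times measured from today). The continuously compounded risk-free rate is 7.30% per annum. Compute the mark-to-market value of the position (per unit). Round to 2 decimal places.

PV(remaining dividends) I = 4.44·e^(−0.0730·1/12) + 15.58·e^(−0.0730·7/12) = 19.3436
Current forward F = (S − I)·e^(rT) = (715.20 − 19.3436)·e^(0.0730·8/12) = 695.8564 × 1.049870 = 730.5588
Value (long) = (F − K)·e^(−rT) = (730.5588 − 652.13) × 0.952499 = 74.7034
Value = S$74.70

S$74.70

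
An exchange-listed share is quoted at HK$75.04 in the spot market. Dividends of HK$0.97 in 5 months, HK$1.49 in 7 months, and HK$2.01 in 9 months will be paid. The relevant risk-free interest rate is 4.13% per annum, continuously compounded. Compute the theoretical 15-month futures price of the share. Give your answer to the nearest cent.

HK$74.43

PV(dividends) I = 0.97·e^(−0.0413·5/12) + 1.49·e^(−0.0413·7/12) + 2.01·e^(−0.0413·9/12)
I = 0.9535 + 1.4545 + 1.9487 = 4.3567
F = (S − I)·e^(rT) = (75.04 − 4.3567) · e^(0.0413·15/12)
= 70.6833 · e^0.051625 = 70.6833 × 1.052981 = HK$74.43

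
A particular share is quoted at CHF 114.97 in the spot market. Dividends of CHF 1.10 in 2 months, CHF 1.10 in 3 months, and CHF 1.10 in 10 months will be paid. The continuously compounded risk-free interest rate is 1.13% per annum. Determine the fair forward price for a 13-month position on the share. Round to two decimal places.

CHF 113.06

PV(dividends) I = 1.10·e^(−0.0113·2/12) + 1.10·e^(−0.0113·3/12) + 1.10·e^(−0.0113·10/12)
I = 1.0979 + 1.0969 + 1.0897 = 3.2845
F = (S − I)·e^(rT) = (114.97 − 3.2845) · e^(0.0113·13/12)
= 111.6855 · e^0.012242 = 111.6855 × 1.012317 = CHF 113.06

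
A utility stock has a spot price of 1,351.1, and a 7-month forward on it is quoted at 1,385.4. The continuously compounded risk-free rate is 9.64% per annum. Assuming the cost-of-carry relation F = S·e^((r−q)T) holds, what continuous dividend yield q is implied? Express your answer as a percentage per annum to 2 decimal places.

5.34%

From F = S·e^((r−q)T): (r − q) = ln(F/S)/T
ln(1385.4/1351.1) = ln(1.025387) = 0.025070
(r − q) = 0.025070 / (7/12) = 0.042977
q = r − ln(F/S)/T = 0.0964 − 0.042977 = 0.053423
q = 5.34%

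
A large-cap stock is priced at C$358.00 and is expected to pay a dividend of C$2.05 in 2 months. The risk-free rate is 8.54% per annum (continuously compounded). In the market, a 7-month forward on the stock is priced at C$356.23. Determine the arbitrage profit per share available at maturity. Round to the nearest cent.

PV(dividends) I = 2.05·e^(−0.0854·2/12) = 2.0210
Fair forward F* = (S − I)·e^(rT) = (358.00 − 2.0210)·e^0.049817 = 355.9790 × 1.051079 = 374.1621
Market C$356.23 < fair 374.1621: forward underpriced → reverse cash-and-carry (short the stock, invest proceeds at r, pay the dividends, go long the forward).
Profit at T = |F_mkt − F*| = |356.23 − 374.1621| = C$17.93 per share

C$17.93 per share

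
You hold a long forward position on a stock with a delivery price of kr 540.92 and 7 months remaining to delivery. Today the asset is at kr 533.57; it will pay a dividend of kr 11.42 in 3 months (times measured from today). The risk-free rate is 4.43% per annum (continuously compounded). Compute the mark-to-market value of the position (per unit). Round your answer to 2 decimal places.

-kr 4.85

PV(remaining dividends) I = 11.42·e^(−0.0443·3/12) = 11.2942
Current forward F = (S − I)·e^(rT) = (533.57 − 11.2942)·e^(0.0443·7/12) = 522.2758 × 1.026178 = 535.9479
Value (long) = (F − K)·e^(−rT) = (535.9479 − 540.92) × 0.974489 = -4.8453
Value = -kr 4.85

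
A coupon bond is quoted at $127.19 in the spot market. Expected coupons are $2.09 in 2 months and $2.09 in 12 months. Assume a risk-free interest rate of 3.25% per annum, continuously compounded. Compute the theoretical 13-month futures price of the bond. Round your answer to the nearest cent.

$127.50

PV(coupons) I = 2.09·e^(−0.0325·2/12) + 2.09·e^(−0.0325·12/12)
I = 2.0787 + 2.0232 = 4.1019
F = (S − I)·e^(rT) = (127.19 − 4.1019) · e^(0.0325·13/12)
= 123.0881 · e^0.035208 = 123.0881 × 1.035835 = $127.50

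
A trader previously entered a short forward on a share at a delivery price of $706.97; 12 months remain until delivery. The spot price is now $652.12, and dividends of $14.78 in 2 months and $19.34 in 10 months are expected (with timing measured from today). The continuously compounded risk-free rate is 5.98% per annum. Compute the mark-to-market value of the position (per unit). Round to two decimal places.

$46.85

PV(remaining dividends) I = 14.78·e^(−0.0598·2/12) + 19.34·e^(−0.0598·10/12) = 33.0333
Current forward F = (S − I)·e^(rT) = (652.12 − 33.0333)·e^(0.0598·12/12) = 619.0867 × 1.061624 = 657.2373
Value (long) = (F − K)·e^(−rT) = (657.2373 − 706.97) × 0.941953 = -46.8459
Short position value = −(long value) = $46.85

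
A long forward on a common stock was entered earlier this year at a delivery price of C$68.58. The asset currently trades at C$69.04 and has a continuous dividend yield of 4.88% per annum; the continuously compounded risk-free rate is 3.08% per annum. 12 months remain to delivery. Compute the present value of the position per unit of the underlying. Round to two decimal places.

-C$0.75

Current fair forward for the remaining 12 months: F = S·e^((r − q)·T), (r − q) = 0.0308 − 0.0488 = -0.0180
F = 69.04 · e^(-0.0180 × 12/12) = 69.04 × 0.982161 = 67.8084
Value of long forward = (F − K)·e^(−rT) = (67.8084 − 68.58) · e^(−0.0308·12/12)
= -0.7716 × 0.969669 = -0.75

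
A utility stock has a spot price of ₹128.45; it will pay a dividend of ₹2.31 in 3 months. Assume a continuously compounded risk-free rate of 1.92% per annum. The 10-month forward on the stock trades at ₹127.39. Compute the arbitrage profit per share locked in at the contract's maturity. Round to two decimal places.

₹0.80 per share

PV(dividends) I = 2.31·e^(−0.0192·3/12) = 2.2989
Fair forward F* = (S − I)·e^(rT) = (128.45 − 2.2989)·e^0.016000 = 126.1511 × 1.016129 = 128.1858
Market ₹127.39 < fair 128.1858: forward underpriced → reverse cash-and-carry (short the stock, invest proceeds at r, pay the dividends, go long the forward).
Profit at T = |F_mkt − F*| = |127.39 − 128.1858| = ₹0.80 per share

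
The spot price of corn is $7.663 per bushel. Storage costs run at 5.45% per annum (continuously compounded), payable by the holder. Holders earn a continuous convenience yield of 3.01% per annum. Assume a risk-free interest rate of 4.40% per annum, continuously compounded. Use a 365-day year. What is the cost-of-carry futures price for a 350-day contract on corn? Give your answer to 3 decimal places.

Net carry = r + u − y = 0.0440 + 0.0545 − 0.0301 = 0.0684
F = S·e^((r+u−y)T) = 7.663 · e^(0.0684 × 350/365) = 7.663 · e^0.065589
= 7.663 × 1.067788 = $8.182 per bushel

$8.182 per bushel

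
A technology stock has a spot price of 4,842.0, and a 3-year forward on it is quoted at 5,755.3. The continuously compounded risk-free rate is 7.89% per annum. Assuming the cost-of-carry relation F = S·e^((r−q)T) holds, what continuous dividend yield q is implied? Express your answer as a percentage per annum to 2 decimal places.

From F = S·e^((r−q)T): (r − q) = ln(F/S)/T
ln(5755.3/4842.0) = ln(1.188620) = 0.172793
(r − q) = 0.172793 / (3) = 0.057598
q = r − ln(F/S)/T = 0.0789 − 0.057598 = 0.021302
q = 2.13%

2.13%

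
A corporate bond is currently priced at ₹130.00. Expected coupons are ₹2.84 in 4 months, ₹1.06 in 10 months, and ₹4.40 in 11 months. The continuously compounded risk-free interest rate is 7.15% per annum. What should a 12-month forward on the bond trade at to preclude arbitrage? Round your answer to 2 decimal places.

₹131.16

PV(coupons) I = 2.84·e^(−0.0715·4/12) + 1.06·e^(−0.0715·10/12) + 4.40·e^(−0.0715·11/12)
I = 2.7731 + 0.9987 + 4.1209 = 7.8927
F = (S − I)·e^(rT) = (130.00 − 7.8927) · e^(0.0715·12/12)
= 122.1073 · e^0.071500 = 122.1073 × 1.074118 = ₹131.16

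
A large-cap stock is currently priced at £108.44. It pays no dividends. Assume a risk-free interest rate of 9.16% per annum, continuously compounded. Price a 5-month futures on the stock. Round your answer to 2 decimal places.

F = S·e^(rT) = 108.44 · e^(0.0916 × 5/12)
= 108.44 · e^0.038167 = 108.44 × 1.038905
F = £112.66

£112.66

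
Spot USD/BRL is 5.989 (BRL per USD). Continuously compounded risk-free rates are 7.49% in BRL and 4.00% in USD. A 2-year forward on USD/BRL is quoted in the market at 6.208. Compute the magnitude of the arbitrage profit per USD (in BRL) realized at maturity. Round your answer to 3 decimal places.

Fair forward: F* = S·e^(carry·T), with carry = (r_BRL − r_USD) = 0.0749 − 0.0400 = 0.0349
F* = 5.989 · e^(0.0349 × 2) = 5.989 · e^0.069800 = 5.989 × 1.072294 = 6.4220
Market 6.208 < fair 6.4220: forward underpriced → reverse cash-and-carry (short spot, go long the forward).
At maturity, profit = |F_mkt − F*| = |6.208 − 6.4220| = 0.214 per USD (in BRL)

0.214 per USD (in BRL)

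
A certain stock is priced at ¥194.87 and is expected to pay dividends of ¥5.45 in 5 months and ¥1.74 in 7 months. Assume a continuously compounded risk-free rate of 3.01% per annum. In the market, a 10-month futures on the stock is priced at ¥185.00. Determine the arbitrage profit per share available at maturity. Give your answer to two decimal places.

¥7.55 per share

PV(dividends) I = 5.45·e^(−0.0301·5/12) + 1.74·e^(−0.0301·7/12) = 7.0918
Fair futures F* = (S − I)·e^(rT) = (194.87 − 7.0918)·e^0.025083 = 187.7782 × 1.025400 = 192.5478
Market ¥185.00 < fair 192.5478: forward underpriced → reverse cash-and-carry (short the stock, invest proceeds at r, pay the dividends, go long the forward).
Profit at T = |F_mkt − F*| = |185.00 − 192.5478| = ¥7.55 per share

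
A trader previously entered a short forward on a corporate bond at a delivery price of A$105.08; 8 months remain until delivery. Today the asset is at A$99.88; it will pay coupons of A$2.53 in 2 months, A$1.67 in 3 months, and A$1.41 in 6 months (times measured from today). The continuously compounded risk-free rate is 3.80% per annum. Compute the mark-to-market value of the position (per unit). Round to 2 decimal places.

PV(remaining coupons) I = 2.53·e^(−0.0380·2/12) + 1.67·e^(−0.0380·3/12) + 1.41·e^(−0.0380·6/12) = 5.5517
Current forward F = (S − I)·e^(rT) = (99.88 − 5.5517)·e^(0.0380·8/12) = 94.3283 × 1.025657 = 96.7485
Value (long) = (F − K)·e^(−rT) = (96.7485 − 105.08) × 0.974985 = -8.1231
Short position value = −(long value) = A$8.12

A$8.12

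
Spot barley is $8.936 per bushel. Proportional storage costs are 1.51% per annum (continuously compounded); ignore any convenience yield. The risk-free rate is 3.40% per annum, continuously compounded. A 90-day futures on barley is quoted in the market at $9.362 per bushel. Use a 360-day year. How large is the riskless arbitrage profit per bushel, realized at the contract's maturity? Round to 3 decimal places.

Fair futures: F* = S·e^(carry·T), with carry = (r + u) = 0.0340 + 0.0151 = 0.0491
F* = 8.936 · e^(0.0491 × 90/360) = 8.936 · e^0.012275 = 8.936 × 1.012351 = $9.0464
Market $9.362 > fair $9.0464: forward overpriced → cash-and-carry (buy spot, short the forward).
At maturity, profit = |F_mkt − F*| = |9.362 − 9.0464| = $0.316 per bushel

$0.316 per bushel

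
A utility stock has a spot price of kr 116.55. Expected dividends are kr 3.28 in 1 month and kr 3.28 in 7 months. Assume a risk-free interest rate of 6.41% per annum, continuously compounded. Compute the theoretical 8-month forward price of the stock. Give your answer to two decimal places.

kr 114.94

PV(dividends) I = 3.28·e^(−0.0641·1/12) + 3.28·e^(−0.0641·7/12)
I = 3.2625 + 3.1596 = 6.4221
F = (S − I)·e^(rT) = (116.55 − 6.4221) · e^(0.0641·8/12)
= 110.1279 · e^0.042733 = 110.1279 × 1.043659 = kr 114.94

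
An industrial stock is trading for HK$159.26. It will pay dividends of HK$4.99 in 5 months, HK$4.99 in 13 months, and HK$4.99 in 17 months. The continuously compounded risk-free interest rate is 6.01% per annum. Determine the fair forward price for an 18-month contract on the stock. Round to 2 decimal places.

HK$158.83

PV(dividends) I = 4.99·e^(−0.0601·5/12) + 4.99·e^(−0.0601·13/12) + 4.99·e^(−0.0601·17/12)
I = 4.8666 + 4.6755 + 4.5827 = 14.1248
F = (S − I)·e^(rT) = (159.26 − 14.1248) · e^(0.0601·18/12)
= 145.1352 · e^0.090150 = 145.1352 × 1.094338 = HK$158.83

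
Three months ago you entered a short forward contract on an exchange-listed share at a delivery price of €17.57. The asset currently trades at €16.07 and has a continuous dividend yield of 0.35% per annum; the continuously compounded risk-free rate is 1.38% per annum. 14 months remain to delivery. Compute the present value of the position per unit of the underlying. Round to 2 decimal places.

€1.28

Current fair forward for the remaining 14 months: F = S·e^((r − q)·T), (r − q) = 0.0138 − 0.0035 = 0.0103
F = 16.07 · e^(0.0103 × 14/12) = 16.07 × 1.012089 = 16.2643
Value of long forward = (F − K)·e^(−rT) = (16.2643 − 17.57) · e^(−0.0138·14/12)
= -1.3057 × 0.984029 = -1.28
Short position value = −(long value) = €1.28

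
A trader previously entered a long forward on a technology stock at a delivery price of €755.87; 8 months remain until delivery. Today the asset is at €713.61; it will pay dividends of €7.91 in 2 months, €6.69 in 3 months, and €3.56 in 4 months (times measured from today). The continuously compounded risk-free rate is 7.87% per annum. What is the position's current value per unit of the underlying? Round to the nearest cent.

-€21.46

PV(remaining dividends) I = 7.91·e^(−0.0787·2/12) + 6.69·e^(−0.0787·3/12) + 3.56·e^(−0.0787·4/12) = 17.8344
Current forward F = (S − I)·e^(rT) = (713.61 − 17.8344)·e^(0.0787·8/12) = 695.7756 × 1.053867 = 733.2549
Value (long) = (F − K)·e^(−rT) = (733.2549 − 755.87) × 0.948886 = -21.4592
Value = -€21.46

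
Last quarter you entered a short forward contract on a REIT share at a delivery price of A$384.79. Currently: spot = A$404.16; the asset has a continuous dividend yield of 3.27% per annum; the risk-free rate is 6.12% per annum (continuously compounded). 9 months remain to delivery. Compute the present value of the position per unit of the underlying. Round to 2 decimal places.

-A$26.84

Current fair forward for the remaining 9 months: F = S·e^((r − q)·T), (r − q) = 0.0612 − 0.0327 = 0.0285
F = 404.16 · e^(0.0285 × 9/12) = 404.16 × 1.021605 = 412.8919
Value of long forward = (F − K)·e^(−rT) = (412.8919 − 384.79) · e^(−0.0612·9/12)
= 28.1019 × 0.955137 = 26.84
Short position value = −(long value) = -A$26.84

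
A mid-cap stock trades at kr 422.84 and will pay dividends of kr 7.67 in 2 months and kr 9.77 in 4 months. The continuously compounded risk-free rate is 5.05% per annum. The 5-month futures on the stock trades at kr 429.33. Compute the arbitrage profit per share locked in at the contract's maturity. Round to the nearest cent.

PV(dividends) I = 7.67·e^(−0.0505·2/12) + 9.77·e^(−0.0505·4/12) = 17.2126
Fair futures F* = (S − I)·e^(rT) = (422.84 − 17.2126)·e^0.021042 = 405.6274 × 1.021265 = 414.2531
Market kr 429.33 > fair 414.2531: forward overpriced → cash-and-carry (borrow at r, buy the stock and collect the dividends, short the forward).
Profit at T = |F_mkt − F*| = |429.33 − 414.2531| = kr 15.08 per share

kr 15.08 per share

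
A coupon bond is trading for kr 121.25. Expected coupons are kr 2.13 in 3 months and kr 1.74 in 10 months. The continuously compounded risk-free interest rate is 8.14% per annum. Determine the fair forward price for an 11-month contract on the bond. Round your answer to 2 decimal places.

PV(coupons) I = 2.13·e^(−0.0814·3/12) + 1.74·e^(−0.0814·10/12)
I = 2.0871 + 1.6259 = 3.7130
F = (S − I)·e^(rT) = (121.25 − 3.7130) · e^(0.0814·11/12)
= 117.5370 · e^0.074617 = 117.5370 × 1.077471 = kr 126.64

kr 126.64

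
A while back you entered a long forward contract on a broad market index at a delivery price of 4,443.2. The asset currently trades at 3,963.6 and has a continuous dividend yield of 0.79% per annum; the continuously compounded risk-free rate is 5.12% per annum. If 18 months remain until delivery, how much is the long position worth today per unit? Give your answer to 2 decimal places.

-197.83

Current fair forward for the remaining 18 months: F = S·e^((r − q)·T), (r − q) = 0.0512 − 0.0079 = 0.0433
F = 3963.6 · e^(0.0433 × 18/12) = 3963.6 × 1.06710567 = 4229.5800
Value of long forward = (F − K)·e^(−rT) = (4229.5800 − 4443.2) · e^(−0.0512·18/12)
= -213.6200 × 0.92607505 = -197.83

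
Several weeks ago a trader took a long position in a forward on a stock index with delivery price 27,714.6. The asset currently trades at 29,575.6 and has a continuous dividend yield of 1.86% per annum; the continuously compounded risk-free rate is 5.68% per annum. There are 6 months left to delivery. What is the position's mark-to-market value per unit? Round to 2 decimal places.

Current fair forward for the remaining 6 months: F = S·e^((r − q)·T), (r − q) = 0.0568 − 0.0186 = 0.0382
F = 29575.6 · e^(0.0382 × 6/12) = 29575.6 × 1.01928357 = 30145.9232
Value of long forward = (F − K)·e^(−rT) = (30145.9232 − 27714.6) · e^(−0.0568·6/12)
= 2431.3232 × 0.97199949 = 2363.24

2363.24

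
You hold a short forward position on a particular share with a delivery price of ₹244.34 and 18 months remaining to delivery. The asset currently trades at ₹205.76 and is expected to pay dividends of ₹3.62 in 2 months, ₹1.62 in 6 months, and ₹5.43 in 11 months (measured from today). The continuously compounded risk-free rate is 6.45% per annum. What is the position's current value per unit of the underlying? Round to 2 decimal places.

₹26.32

PV(remaining dividends) I = 3.62·e^(−0.0645·2/12) + 1.62·e^(−0.0645·6/12) + 5.43·e^(−0.0645·11/12) = 10.2681
Current forward F = (S − I)·e^(rT) = (205.76 − 10.2681)·e^(0.0645·18/12) = 195.4919 × 1.101585 = 215.3509
Value (long) = (F − K)·e^(−rT) = (215.3509 − 244.34) × 0.907783 = -26.3158
Short position value = −(long value) = ₹26.32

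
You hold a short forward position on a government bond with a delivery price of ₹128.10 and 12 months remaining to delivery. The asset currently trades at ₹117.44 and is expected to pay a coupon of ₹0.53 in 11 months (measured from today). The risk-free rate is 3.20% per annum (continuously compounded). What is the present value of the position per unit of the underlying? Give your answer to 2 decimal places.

₹7.14

PV(remaining coupons) I = 0.53·e^(−0.0320·11/12) = 0.5147
Current forward F = (S − I)·e^(rT) = (117.44 − 0.5147)·e^(0.0320·12/12) = 116.9253 × 1.032518 = 120.7275
Value (long) = (F − K)·e^(−rT) = (120.7275 − 128.10) × 0.968507 = -7.1403
Short position value = −(long value) = ₹7.14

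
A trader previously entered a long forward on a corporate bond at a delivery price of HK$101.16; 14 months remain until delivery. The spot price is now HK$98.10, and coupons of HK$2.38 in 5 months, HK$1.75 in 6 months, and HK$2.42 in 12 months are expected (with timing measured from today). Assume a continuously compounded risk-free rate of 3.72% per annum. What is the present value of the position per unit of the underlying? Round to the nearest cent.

-HK$5.16

PV(remaining coupons) I = 2.38·e^(−0.0372·5/12) + 1.75·e^(−0.0372·6/12) + 2.42·e^(−0.0372·12/12) = 6.3928
Current forward F = (S − I)·e^(rT) = (98.10 − 6.3928)·e^(0.0372·14/12) = 91.7072 × 1.044356 = 95.7750
Value (long) = (F − K)·e^(−rT) = (95.7750 − 101.16) × 0.957528 = -5.1563
Value = -HK$5.16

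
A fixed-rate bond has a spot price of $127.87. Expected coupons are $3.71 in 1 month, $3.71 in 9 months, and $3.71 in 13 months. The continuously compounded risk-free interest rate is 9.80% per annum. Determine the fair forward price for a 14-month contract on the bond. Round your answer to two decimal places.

PV(coupons) I = 3.71·e^(−0.0980·1/12) + 3.71·e^(−0.0980·9/12) + 3.71·e^(−0.0980·13/12)
I = 3.6798 + 3.4471 + 3.3363 = 10.4632
F = (S − I)·e^(rT) = (127.87 − 10.4632) · e^(0.0980·14/12)
= 117.4068 · e^0.114333 = 117.4068 × 1.121125 = $131.63

$131.63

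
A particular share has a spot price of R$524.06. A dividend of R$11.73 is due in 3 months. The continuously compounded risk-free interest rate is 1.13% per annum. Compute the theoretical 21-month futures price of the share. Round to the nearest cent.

R$522.60

PV(dividends) I = 11.73·e^(−0.0113·3/12)
I = 11.6969
F = (S − I)·e^(rT) = (524.06 − 11.6969) · e^(0.0113·21/12)
= 512.3631 · e^0.019775 = 512.3631 × 1.019972 = R$522.60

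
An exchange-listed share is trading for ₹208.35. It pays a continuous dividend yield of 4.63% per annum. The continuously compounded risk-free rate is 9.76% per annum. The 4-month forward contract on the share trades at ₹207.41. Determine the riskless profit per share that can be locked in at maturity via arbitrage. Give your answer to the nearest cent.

₹4.53 per share

Fair forward: F* = S·e^(carry·T), with carry = (r − q) = 0.0976 − 0.0463 = 0.0513
F* = 208.35 · e^(0.0513 × 4/12) = 208.35 · e^0.017100 = 208.35 × 1.017247 = ₹211.9434
Market ₹207.41 < fair ₹211.9434: forward underpriced → reverse cash-and-carry (short spot, go long the forward).
At maturity, profit = |F_mkt − F*| = |207.41 − 211.9434| = ₹4.53 per share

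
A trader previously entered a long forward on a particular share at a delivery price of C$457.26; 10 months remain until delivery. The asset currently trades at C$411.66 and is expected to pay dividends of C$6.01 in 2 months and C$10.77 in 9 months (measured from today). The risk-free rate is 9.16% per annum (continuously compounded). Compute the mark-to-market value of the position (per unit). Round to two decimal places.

PV(remaining dividends) I = 6.01·e^(−0.0916·2/12) + 10.77·e^(−0.0916·9/12) = 15.9739
Current forward F = (S − I)·e^(rT) = (411.66 − 15.9739)·e^(0.0916·10/12) = 395.6861 × 1.079322 = 427.0727
Value (long) = (F − K)·e^(−rT) = (427.0727 − 457.26) × 0.926507 = -27.9687
Value = -C$27.97

-C$27.97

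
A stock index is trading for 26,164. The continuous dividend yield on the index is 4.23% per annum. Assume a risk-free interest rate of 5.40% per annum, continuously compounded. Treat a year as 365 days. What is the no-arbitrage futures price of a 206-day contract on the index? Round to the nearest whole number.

F = S·e^((r − q)T) = 26164 · e^((0.0540 − 0.0423) × 206/365)
= 26164 · e^0.006603 = 26164 × 1.006625
F = 26,337

26,337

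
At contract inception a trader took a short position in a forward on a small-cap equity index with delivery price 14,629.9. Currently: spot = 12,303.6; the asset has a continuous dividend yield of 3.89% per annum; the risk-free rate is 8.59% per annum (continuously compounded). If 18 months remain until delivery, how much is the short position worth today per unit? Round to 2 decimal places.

Current fair forward for the remaining 18 months: F = S·e^((r − q)·T), (r − q) = 0.0859 − 0.0389 = 0.0470
F = 12303.6 · e^(0.0470 × 18/12) = 12303.6 × 1.07304457 = 13202.3112
Value of long forward = (F − K)·e^(−rT) = (13202.3112 − 14629.9) · e^(−0.0859·18/12)
= -1427.5888 × 0.87910582 = -1255.00
Short position value = −(long value) = 1255.00

1255.00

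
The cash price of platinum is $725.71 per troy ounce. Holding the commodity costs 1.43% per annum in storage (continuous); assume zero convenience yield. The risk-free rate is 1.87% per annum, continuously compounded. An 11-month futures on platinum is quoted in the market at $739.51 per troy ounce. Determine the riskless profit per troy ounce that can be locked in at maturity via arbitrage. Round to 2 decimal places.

Fair futures: F* = S·e^(carry·T), with carry = (r + u) = 0.0187 + 0.0143 = 0.0330
F* = 725.71 · e^(0.0330 × 11/12) = 725.71 · e^0.030250 = 725.71 × 1.030712 = $747.9980
Market $739.51 < fair $747.9980: forward underpriced → reverse cash-and-carry (short spot, go long the forward).
At maturity, profit = |F_mkt − F*| = |739.51 − 747.9980| = $8.49 per troy ounce

$8.49 per troy ounce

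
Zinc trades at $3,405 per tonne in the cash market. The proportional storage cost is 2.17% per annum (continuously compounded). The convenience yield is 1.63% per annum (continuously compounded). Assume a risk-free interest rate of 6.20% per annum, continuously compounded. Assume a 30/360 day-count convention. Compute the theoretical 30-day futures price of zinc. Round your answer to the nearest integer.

Net carry = r + u − y = 0.0620 + 0.0217 − 0.0163 = 0.0674
F = S·e^((r+u−y)T) = 3405 · e^(0.0674 × 30/360) = 3405 · e^0.005617
= 3405 × 1.005633 = $3,424 per tonne

$3,424 per tonne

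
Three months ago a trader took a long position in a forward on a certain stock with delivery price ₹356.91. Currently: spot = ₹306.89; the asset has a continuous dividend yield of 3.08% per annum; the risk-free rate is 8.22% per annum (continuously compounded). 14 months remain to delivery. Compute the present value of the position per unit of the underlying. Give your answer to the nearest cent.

-₹28.21

Current fair forward for the remaining 14 months: F = S·e^((r − q)·T), (r − q) = 0.0822 − 0.0308 = 0.0514
F = 306.89 · e^(0.0514 × 14/12) = 306.89 × 1.061801 = 325.8561
Value of long forward = (F − K)·e^(−rT) = (325.8561 − 356.91) · e^(−0.0822·14/12)
= -31.0539 × 0.908555 = -28.21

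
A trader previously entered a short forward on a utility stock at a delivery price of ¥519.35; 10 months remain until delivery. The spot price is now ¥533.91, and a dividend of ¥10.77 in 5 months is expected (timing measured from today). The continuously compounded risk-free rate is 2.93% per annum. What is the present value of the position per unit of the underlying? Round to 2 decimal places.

-¥16.45

PV(remaining dividends) I = 10.77·e^(−0.0293·5/12) = 10.6393
Current forward F = (S − I)·e^(rT) = (533.91 − 10.6393)·e^(0.0293·10/12) = 523.2707 × 1.024717 = 536.2044
Value (long) = (F − K)·e^(−rT) = (536.2044 − 519.35) × 0.975879 = 16.4479
Short position value = −(long value) = -¥16.45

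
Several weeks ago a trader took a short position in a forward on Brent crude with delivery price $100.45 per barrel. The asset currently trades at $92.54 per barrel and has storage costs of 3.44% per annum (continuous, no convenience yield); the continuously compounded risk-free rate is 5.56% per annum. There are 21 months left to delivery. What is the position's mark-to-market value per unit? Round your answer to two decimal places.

-$7.15 per barrel

Current fair forward for the remaining 21 months: F = S·e^((r + u)·T), (r + u) = 0.0556 + 0.0344 = 0.0900
F = 92.54 · e^(0.0900 × 21/12) = 92.54 × 1.170581 = 108.3256
Value of long forward = (F − K)·e^(−rT) = (108.3256 − 100.45) · e^(−0.0556·21/12)
= 7.8756 × 0.907284 = 7.15
Short position value = −(long value) = -$7.15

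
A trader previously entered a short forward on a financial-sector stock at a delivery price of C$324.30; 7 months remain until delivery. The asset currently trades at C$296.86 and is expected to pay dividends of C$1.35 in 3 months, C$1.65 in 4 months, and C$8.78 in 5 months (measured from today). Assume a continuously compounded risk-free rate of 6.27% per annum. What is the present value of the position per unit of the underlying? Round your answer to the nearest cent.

PV(remaining dividends) I = 1.35·e^(−0.0627·3/12) + 1.65·e^(−0.0627·4/12) + 8.78·e^(−0.0627·5/12) = 11.4985
Current forward F = (S − I)·e^(rT) = (296.86 − 11.4985)·e^(0.0627·7/12) = 285.3615 × 1.037252 = 295.9918
Value (long) = (F − K)·e^(−rT) = (295.9918 − 324.30) × 0.964086 = -27.2915
Short position value = −(long value) = C$27.29

C$27.29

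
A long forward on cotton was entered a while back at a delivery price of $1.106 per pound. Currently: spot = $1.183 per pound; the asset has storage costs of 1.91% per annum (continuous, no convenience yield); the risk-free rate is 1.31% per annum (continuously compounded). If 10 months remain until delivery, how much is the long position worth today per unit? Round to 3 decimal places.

$0.108 per pound

Current fair forward for the remaining 10 months: F = S·e^((r + u)·T), (r + u) = 0.0131 + 0.0191 = 0.0322
F = 1.183 · e^(0.0322 × 10/12) = 1.183 × 1.027197 = 1.2152
Value of long forward = (F − K)·e^(−rT) = (1.2152 − 1.106) · e^(−0.0131·10/12)
= 0.1092 × 0.989143 = 0.108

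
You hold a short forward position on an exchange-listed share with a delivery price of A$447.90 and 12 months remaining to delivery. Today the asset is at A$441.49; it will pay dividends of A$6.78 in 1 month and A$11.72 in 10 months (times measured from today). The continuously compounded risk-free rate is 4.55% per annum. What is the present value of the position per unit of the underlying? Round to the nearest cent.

PV(remaining dividends) I = 6.78·e^(−0.0455·1/12) + 11.72·e^(−0.0455·10/12) = 18.0383
Current forward F = (S − I)·e^(rT) = (441.49 − 18.0383)·e^(0.0455·12/12) = 423.4517 × 1.046551 = 443.1638
Value (long) = (F − K)·e^(−rT) = (443.1638 − 447.90) × 0.955520 = -4.5255
Short position value = −(long value) = A$4.53

A$4.53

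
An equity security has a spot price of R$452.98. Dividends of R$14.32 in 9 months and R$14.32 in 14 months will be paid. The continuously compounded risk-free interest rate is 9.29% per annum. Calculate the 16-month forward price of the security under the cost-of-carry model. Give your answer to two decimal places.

PV(dividends) I = 14.32·e^(−0.0929·9/12) + 14.32·e^(−0.0929·14/12)
I = 13.3562 + 12.8491 = 26.2053
F = (S − I)·e^(rT) = (452.98 − 26.2053) · e^(0.0929·16/12)
= 426.7747 · e^0.123867 = 426.7747 × 1.131865 = R$483.05

R$483.05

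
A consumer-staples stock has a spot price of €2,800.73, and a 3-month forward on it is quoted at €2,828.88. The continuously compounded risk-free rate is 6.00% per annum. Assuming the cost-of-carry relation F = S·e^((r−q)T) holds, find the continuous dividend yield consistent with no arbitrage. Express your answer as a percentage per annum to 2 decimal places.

From F = S·e^((r−q)T): (r − q) = ln(F/S)/T
ln(2828.88/2800.73) = ln(1.010051) = 0.010001
(r − q) = 0.010001 / (3/12) = 0.040004
q = r − ln(F/S)/T = 0.0600 − 0.040004 = 0.019996
q = 2.00%

2.00%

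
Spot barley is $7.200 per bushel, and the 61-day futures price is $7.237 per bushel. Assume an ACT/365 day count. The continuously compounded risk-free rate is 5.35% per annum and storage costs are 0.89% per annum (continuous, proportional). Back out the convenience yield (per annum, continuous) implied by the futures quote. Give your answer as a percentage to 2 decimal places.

3.17%

F = S·e^((r+u−y)T) ⇒ (r+u−y) = ln(F/S)/T
ln(7.237/7.200) = 0.005126; /T ⇒ 0.030672
y = r + u − ln(F/S)/T = 0.0535 + 0.0089 − 0.030672 = 0.031728
y = 3.17%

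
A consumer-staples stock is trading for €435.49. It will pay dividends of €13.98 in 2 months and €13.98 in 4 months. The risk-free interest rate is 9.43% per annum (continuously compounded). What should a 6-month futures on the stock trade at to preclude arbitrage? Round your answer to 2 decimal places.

€427.89

PV(dividends) I = 13.98·e^(−0.0943·2/12) + 13.98·e^(−0.0943·4/12)
I = 13.7620 + 13.5474 = 27.3094
F = (S − I)·e^(rT) = (435.49 − 27.3094) · e^(0.0943·6/12)
= 408.1806 · e^0.047150 = 408.1806 × 1.048279 = €427.89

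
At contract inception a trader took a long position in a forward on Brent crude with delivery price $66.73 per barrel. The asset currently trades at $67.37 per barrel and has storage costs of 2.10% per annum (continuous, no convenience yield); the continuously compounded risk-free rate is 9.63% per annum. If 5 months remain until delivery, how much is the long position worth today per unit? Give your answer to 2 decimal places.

$3.86 per barrel

Current fair forward for the remaining 5 months: F = S·e^((r + u)·T), (r + u) = 0.0963 + 0.0210 = 0.1173
F = 67.37 · e^(0.1173 × 5/12) = 67.37 × 1.050089 = 70.7445
Value of long forward = (F − K)·e^(−rT) = (70.7445 − 66.73) · e^(−0.0963·5/12)
= 4.0145 × 0.960669 = 3.86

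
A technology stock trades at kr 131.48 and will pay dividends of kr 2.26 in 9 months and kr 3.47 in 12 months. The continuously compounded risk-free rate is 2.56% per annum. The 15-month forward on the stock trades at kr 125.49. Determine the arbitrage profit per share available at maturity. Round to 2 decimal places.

PV(dividends) I = 2.26·e^(−0.0256·9/12) + 3.47·e^(−0.0256·12/12) = 5.5993
Fair forward F* = (S − I)·e^(rT) = (131.48 − 5.5993)·e^0.032000 = 125.8807 × 1.032518 = 129.9741
Market kr 125.49 < fair 129.9741: forward underpriced → reverse cash-and-carry (short the stock, invest proceeds at r, pay the dividends, go long the forward).
Profit at T = |F_mkt − F*| = |125.49 − 129.9741| = kr 4.48 per share

kr 4.48 per share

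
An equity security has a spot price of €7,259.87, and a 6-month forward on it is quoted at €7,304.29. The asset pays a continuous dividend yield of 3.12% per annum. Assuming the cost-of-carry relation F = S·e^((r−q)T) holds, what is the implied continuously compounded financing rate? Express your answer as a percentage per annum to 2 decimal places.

From F = S·e^((r−q)T): (r − q) = ln(F/S)/T
ln(7304.29/7259.87) = ln(1.006119) = 0.006100
(r − q) = 0.006100 / (6/12) = 0.012200
r = ln(F/S)/T + q = 0.012200 + 0.0312 = 0.043400
r = 4.34%

4.34%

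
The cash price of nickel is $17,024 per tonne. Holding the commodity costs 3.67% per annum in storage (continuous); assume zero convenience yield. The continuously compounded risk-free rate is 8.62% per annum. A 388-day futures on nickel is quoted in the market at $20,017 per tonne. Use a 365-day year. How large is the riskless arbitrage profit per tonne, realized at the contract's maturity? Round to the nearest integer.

$617 per tonne

Fair futures: F* = S·e^(carry·T), with carry = (r + u) = 0.0862 + 0.0367 = 0.1229
F* = 17024 · e^(0.1229 × 388/365) = 17024 · e^0.130644 = 17024 × 1.139562 = $19399.9035
Market $20017 > fair $19399.9035: forward overpriced → cash-and-carry (buy spot, short the forward).
At maturity, profit = |F_mkt − F*| = |20017 − 19399.9035| = $617 per tonne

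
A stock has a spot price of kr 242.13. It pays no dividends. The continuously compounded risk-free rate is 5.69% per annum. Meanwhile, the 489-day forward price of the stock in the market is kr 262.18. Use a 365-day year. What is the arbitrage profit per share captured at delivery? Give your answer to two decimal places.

Fair forward: F* = S·e^(carry·T), with carry = r = 0.0569
F* = 242.13 · e^(0.0569 × 489/365) = 242.13 · e^0.076230 = 242.13 × 1.079211 = kr 261.3094
Market kr 262.18 > fair kr 261.3094: forward overpriced → cash-and-carry (buy spot, short the forward).
At maturity, profit = |F_mkt − F*| = |262.18 − 261.3094| = kr 0.87 per share

kr 0.87 per share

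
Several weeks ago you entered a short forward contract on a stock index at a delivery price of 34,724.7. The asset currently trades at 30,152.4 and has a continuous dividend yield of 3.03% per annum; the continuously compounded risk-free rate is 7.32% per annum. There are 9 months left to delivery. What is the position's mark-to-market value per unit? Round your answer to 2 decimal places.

3394.79

Current fair forward for the remaining 9 months: F = S·e^((r − q)·T), (r − q) = 0.0732 − 0.0303 = 0.0429
F = 30152.4 · e^(0.0429 × 9/12) = 30152.4 × 1.03269821 = 31138.3295
Value of long forward = (F − K)·e^(−rT) = (31138.3295 − 34724.7) · e^(−0.0732·9/12)
= -3586.3705 × 0.94657980 = -3394.79
Short position value = −(long value) = 3394.79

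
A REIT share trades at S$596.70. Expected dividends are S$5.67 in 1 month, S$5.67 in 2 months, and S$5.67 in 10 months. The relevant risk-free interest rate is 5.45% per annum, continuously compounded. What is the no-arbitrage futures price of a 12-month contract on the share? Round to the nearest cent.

PV(dividends) I = 5.67·e^(−0.0545·1/12) + 5.67·e^(−0.0545·2/12) + 5.67·e^(−0.0545·10/12)
I = 5.6443 + 5.6187 + 5.4182 = 16.6812
F = (S − I)·e^(rT) = (596.70 − 16.6812) · e^(0.0545·12/12)
= 580.0188 · e^0.054500 = 580.0188 × 1.056012 = S$612.51

S$612.51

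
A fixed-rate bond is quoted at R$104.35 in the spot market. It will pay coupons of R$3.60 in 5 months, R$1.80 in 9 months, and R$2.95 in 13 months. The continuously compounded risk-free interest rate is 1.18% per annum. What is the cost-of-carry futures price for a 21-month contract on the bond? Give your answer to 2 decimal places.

PV(coupons) I = 3.60·e^(−0.0118·5/12) + 1.80·e^(−0.0118·9/12) + 2.95·e^(−0.0118·13/12)
I = 3.5823 + 1.7841 + 2.9125 = 8.2789
F = (S − I)·e^(rT) = (104.35 − 8.2789) · e^(0.0118·21/12)
= 96.0711 · e^0.020650 = 96.0711 × 1.020865 = R$98.08

R$98.08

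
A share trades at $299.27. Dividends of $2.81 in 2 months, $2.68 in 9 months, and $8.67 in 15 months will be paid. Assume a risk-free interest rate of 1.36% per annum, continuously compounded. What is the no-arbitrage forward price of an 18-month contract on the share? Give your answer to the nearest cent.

$291.17

PV(dividends) I = 2.81·e^(−0.0136·2/12) + 2.68·e^(−0.0136·9/12) + 8.67·e^(−0.0136·15/12)
I = 2.8036 + 2.6528 + 8.5239 = 13.9803
F = (S − I)·e^(rT) = (299.27 − 13.9803) · e^(0.0136·18/12)
= 285.2897 · e^0.020400 = 285.2897 × 1.020610 = $291.17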